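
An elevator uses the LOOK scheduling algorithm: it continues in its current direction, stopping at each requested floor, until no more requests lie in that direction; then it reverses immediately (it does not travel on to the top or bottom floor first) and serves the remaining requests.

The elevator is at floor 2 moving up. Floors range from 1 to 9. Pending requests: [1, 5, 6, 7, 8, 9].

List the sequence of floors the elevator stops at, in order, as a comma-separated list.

Current: 2, moving UP
Serve above first (ascending): [5, 6, 7, 8, 9]
Then reverse, serve below (descending): [1]

Answer: 5, 6, 7, 8, 9, 1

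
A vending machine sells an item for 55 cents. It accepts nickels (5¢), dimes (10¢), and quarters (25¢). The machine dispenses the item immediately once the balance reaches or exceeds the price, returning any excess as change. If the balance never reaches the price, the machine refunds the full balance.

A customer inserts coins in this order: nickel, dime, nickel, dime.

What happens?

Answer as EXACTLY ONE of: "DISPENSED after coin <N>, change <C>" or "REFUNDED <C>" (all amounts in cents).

Answer: REFUNDED 30

Derivation:
Price: 55¢
Coin 1 (nickel, 5¢): balance = 5¢
Coin 2 (dime, 10¢): balance = 15¢
Coin 3 (nickel, 5¢): balance = 20¢
Coin 4 (dime, 10¢): balance = 30¢
All coins inserted, balance 30¢ < price 55¢ → REFUND 30¢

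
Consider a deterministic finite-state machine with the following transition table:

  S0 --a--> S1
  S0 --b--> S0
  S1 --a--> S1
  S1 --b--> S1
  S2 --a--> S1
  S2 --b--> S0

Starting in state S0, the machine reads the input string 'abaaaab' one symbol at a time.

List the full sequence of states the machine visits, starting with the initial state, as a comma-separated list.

Answer: S0, S1, S1, S1, S1, S1, S1, S1

Derivation:
Start: S0
  read 'a': S0 --a--> S1
  read 'b': S1 --b--> S1
  read 'a': S1 --a--> S1
  read 'a': S1 --a--> S1
  read 'a': S1 --a--> S1
  read 'a': S1 --a--> S1
  read 'b': S1 --b--> S1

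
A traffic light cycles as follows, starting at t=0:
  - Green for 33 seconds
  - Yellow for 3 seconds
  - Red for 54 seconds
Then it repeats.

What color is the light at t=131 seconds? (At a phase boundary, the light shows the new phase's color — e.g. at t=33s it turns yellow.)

Cycle length = 33 + 3 + 54 = 90s
t = 131, phase_t = 131 mod 90 = 41
41 >= 36 → RED

Answer: red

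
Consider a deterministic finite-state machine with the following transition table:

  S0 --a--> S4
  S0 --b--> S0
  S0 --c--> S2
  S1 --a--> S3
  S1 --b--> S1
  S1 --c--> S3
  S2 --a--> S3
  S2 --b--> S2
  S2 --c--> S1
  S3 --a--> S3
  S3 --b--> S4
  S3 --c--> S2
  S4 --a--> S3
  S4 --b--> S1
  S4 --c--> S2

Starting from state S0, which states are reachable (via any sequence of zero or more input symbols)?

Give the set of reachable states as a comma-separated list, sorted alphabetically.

BFS from S0:
  visit S0: S0--a-->S4 (new), S0--b-->S0 (seen), S0--c-->S2 (new)
  visit S4: S4--a-->S3 (new), S4--b-->S1 (new), S4--c-->S2 (seen)
  visit S2: S2--a-->S3 (seen), S2--b-->S2 (seen), S2--c-->S1 (seen)
  visit S3: S3--a-->S3 (seen), S3--b-->S4 (seen), S3--c-->S2 (seen)
  visit S1: S1--a-->S3 (seen), S1--b-->S1 (seen), S1--c-->S3 (seen)

Answer: S0, S1, S2, S3, S4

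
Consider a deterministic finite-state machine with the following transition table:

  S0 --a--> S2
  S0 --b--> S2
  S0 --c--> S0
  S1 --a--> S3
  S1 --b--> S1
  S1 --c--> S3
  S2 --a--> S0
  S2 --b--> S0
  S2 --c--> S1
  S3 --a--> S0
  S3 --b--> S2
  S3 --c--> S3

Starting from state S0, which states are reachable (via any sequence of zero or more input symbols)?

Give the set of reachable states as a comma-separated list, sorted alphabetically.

BFS from S0:
  visit S0: S0--a-->S2 (new), S0--b-->S2 (seen), S0--c-->S0 (seen)
  visit S2: S2--a-->S0 (seen), S2--b-->S0 (seen), S2--c-->S1 (new)
  visit S1: S1--a-->S3 (new), S1--b-->S1 (seen), S1--c-->S3 (seen)
  visit S3: S3--a-->S0 (seen), S3--b-->S2 (seen), S3--c-->S3 (seen)

Answer: S0, S1, S2, S3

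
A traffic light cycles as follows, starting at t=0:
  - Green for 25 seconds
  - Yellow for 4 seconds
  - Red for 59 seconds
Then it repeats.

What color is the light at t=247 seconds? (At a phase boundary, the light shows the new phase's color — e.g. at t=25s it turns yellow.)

Cycle length = 25 + 4 + 59 = 88s
t = 247, phase_t = 247 mod 88 = 71
71 >= 29 → RED

Answer: red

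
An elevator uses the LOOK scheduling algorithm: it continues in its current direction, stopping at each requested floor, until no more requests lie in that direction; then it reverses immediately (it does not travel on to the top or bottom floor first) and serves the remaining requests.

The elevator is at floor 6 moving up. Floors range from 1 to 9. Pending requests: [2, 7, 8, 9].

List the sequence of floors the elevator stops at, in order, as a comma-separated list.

Answer: 7, 8, 9, 2

Derivation:
Current: 6, moving UP
Serve above first (ascending): [7, 8, 9]
Then reverse, serve below (descending): [2]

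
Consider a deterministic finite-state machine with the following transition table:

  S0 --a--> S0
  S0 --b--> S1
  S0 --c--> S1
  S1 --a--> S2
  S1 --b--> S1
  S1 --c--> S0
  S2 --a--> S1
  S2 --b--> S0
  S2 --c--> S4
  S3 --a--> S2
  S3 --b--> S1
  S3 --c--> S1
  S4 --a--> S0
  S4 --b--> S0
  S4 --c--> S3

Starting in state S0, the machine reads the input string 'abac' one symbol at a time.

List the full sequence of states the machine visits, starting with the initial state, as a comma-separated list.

Answer: S0, S0, S1, S2, S4

Derivation:
Start: S0
  read 'a': S0 --a--> S0
  read 'b': S0 --b--> S1
  read 'a': S1 --a--> S2
  read 'c': S2 --c--> S4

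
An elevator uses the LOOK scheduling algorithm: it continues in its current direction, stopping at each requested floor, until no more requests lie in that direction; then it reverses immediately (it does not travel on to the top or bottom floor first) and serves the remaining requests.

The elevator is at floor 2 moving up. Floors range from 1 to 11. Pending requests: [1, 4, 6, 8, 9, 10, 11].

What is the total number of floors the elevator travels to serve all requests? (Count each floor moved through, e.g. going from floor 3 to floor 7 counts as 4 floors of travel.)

Start at floor 2 moving up, LOOK stop order: [4, 6, 8, 9, 10, 11, 1]
  2 → 4: |4-2| = 2, total = 2
  4 → 6: |6-4| = 2, total = 4
  6 → 8: |8-6| = 2, total = 6
  8 → 9: |9-8| = 1, total = 7
  9 → 10: |10-9| = 1, total = 8
  10 → 11: |11-10| = 1, total = 9
  11 → 1: |1-11| = 10, total = 19

Answer: 19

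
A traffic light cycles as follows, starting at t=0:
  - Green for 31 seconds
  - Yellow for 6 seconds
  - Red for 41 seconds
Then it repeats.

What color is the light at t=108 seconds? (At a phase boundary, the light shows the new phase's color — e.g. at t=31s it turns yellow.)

Answer: green

Derivation:
Cycle length = 31 + 6 + 41 = 78s
t = 108, phase_t = 108 mod 78 = 30
30 < 31 (green end) → GREEN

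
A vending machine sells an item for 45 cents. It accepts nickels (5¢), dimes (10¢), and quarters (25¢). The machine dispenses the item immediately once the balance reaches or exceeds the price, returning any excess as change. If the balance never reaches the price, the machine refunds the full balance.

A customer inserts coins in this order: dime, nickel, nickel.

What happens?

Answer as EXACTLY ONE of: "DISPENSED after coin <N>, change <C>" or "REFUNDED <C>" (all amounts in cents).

Price: 45¢
Coin 1 (dime, 10¢): balance = 10¢
Coin 2 (nickel, 5¢): balance = 15¢
Coin 3 (nickel, 5¢): balance = 20¢
All coins inserted, balance 20¢ < price 45¢ → REFUND 20¢

Answer: REFUNDED 20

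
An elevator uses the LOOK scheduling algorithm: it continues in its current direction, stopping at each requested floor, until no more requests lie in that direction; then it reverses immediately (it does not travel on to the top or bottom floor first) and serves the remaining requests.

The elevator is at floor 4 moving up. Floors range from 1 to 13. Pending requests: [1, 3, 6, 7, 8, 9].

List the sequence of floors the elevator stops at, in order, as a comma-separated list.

Answer: 6, 7, 8, 9, 3, 1

Derivation:
Current: 4, moving UP
Serve above first (ascending): [6, 7, 8, 9]
Then reverse, serve below (descending): [3, 1]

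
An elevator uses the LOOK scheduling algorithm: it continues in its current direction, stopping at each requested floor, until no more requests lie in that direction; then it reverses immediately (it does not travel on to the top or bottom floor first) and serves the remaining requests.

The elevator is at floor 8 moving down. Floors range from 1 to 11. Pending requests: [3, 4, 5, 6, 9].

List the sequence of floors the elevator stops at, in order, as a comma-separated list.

Current: 8, moving DOWN
Serve below first (descending): [6, 5, 4, 3]
Then reverse, serve above (ascending): [9]

Answer: 6, 5, 4, 3, 9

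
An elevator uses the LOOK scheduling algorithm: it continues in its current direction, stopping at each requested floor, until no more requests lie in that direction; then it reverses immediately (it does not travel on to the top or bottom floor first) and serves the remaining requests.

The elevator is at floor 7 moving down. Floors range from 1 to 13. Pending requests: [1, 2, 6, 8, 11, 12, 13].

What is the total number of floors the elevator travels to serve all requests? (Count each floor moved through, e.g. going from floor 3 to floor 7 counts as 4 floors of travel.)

Start at floor 7 moving down, LOOK stop order: [6, 2, 1, 8, 11, 12, 13]
  7 → 6: |6-7| = 1, total = 1
  6 → 2: |2-6| = 4, total = 5
  2 → 1: |1-2| = 1, total = 6
  1 → 8: |8-1| = 7, total = 13
  8 → 11: |11-8| = 3, total = 16
  11 → 12: |12-11| = 1, total = 17
  12 → 13: |13-12| = 1, total = 18

Answer: 18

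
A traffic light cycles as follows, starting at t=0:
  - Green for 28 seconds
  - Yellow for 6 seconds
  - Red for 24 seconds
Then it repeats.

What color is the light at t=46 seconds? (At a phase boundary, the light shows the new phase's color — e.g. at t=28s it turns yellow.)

Cycle length = 28 + 6 + 24 = 58s
t = 46, phase_t = 46 mod 58 = 46
46 >= 34 → RED

Answer: red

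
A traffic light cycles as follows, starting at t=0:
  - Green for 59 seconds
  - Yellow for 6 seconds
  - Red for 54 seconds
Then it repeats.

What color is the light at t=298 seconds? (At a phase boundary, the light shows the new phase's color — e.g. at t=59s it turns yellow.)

Cycle length = 59 + 6 + 54 = 119s
t = 298, phase_t = 298 mod 119 = 60
59 <= 60 < 65 (yellow end) → YELLOW

Answer: yellow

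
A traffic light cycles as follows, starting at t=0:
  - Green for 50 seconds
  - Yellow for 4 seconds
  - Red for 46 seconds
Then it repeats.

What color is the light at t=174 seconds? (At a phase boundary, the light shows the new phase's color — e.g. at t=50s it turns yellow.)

Answer: red

Derivation:
Cycle length = 50 + 4 + 46 = 100s
t = 174, phase_t = 174 mod 100 = 74
74 >= 54 → RED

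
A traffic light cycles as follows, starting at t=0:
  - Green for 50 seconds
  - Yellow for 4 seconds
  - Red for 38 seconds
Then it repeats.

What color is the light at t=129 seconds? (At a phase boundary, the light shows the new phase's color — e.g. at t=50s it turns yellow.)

Cycle length = 50 + 4 + 38 = 92s
t = 129, phase_t = 129 mod 92 = 37
37 < 50 (green end) → GREEN

Answer: green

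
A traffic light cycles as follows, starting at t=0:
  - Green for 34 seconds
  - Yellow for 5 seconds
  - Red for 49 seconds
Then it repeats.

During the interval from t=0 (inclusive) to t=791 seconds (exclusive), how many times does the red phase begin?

Answer: 9

Derivation:
Cycle = 34+5+49 = 88s
red phase starts at t = k*88 + 39 for k=0,1,2,...
Need k*88+39 < 791 → k < 8.545
k ∈ {0, ..., 8} → 9 starts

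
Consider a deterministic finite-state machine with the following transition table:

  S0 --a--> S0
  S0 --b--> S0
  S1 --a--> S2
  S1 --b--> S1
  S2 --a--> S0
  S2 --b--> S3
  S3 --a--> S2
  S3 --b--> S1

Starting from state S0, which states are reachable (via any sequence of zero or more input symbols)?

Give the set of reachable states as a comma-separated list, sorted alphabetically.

Answer: S0

Derivation:
BFS from S0:
  visit S0: S0--a-->S0 (seen), S0--b-->S0 (seen)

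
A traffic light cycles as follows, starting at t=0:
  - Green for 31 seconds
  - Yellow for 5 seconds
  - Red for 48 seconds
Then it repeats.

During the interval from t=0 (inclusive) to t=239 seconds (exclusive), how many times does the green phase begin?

Answer: 3

Derivation:
Cycle = 31+5+48 = 84s
green phase starts at t = k*84 + 0 for k=0,1,2,...
Need k*84+0 < 239 → k < 2.845
k ∈ {0, ..., 2} → 3 starts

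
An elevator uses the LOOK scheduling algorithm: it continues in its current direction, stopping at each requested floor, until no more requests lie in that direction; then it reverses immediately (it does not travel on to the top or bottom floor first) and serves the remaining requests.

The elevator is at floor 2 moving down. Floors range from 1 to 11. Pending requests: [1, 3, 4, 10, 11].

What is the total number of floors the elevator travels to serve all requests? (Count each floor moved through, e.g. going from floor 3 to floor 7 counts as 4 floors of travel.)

Start at floor 2 moving down, LOOK stop order: [1, 3, 4, 10, 11]
  2 → 1: |1-2| = 1, total = 1
  1 → 3: |3-1| = 2, total = 3
  3 → 4: |4-3| = 1, total = 4
  4 → 10: |10-4| = 6, total = 10
  10 → 11: |11-10| = 1, total = 11

Answer: 11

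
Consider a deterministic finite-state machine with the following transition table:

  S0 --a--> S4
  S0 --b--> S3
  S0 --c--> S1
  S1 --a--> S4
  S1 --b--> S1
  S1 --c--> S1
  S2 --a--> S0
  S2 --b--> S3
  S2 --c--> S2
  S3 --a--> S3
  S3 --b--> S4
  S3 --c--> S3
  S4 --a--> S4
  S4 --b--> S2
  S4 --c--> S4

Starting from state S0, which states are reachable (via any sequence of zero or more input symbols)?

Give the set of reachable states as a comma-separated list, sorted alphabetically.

Answer: S0, S1, S2, S3, S4

Derivation:
BFS from S0:
  visit S0: S0--a-->S4 (new), S0--b-->S3 (new), S0--c-->S1 (new)
  visit S4: S4--a-->S4 (seen), S4--b-->S2 (new), S4--c-->S4 (seen)
  visit S3: S3--a-->S3 (seen), S3--b-->S4 (seen), S3--c-->S3 (seen)
  visit S1: S1--a-->S4 (seen), S1--b-->S1 (seen), S1--c-->S1 (seen)
  visit S2: S2--a-->S0 (seen), S2--b-->S3 (seen), S2--c-->S2 (seen)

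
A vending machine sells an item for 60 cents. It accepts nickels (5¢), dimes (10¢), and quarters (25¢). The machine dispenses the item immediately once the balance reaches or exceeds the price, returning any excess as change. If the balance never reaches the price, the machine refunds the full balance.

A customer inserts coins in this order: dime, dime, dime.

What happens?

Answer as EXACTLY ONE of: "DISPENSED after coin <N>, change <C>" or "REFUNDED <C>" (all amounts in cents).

Answer: REFUNDED 30

Derivation:
Price: 60¢
Coin 1 (dime, 10¢): balance = 10¢
Coin 2 (dime, 10¢): balance = 20¢
Coin 3 (dime, 10¢): balance = 30¢
All coins inserted, balance 30¢ < price 60¢ → REFUND 30¢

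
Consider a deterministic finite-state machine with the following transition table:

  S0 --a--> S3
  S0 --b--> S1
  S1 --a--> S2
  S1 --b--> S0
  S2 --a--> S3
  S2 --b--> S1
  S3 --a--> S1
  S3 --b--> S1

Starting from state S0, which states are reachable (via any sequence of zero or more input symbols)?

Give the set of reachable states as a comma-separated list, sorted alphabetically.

BFS from S0:
  visit S0: S0--a-->S3 (new), S0--b-->S1 (new)
  visit S3: S3--a-->S1 (seen), S3--b-->S1 (seen)
  visit S1: S1--a-->S2 (new), S1--b-->S0 (seen)
  visit S2: S2--a-->S3 (seen), S2--b-->S1 (seen)

Answer: S0, S1, S2, S3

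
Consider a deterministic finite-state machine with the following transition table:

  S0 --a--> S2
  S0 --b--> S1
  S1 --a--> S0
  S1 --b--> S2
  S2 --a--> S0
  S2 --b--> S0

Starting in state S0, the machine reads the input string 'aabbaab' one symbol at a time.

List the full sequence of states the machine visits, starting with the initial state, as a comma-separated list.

Start: S0
  read 'a': S0 --a--> S2
  read 'a': S2 --a--> S0
  read 'b': S0 --b--> S1
  read 'b': S1 --b--> S2
  read 'a': S2 --a--> S0
  read 'a': S0 --a--> S2
  read 'b': S2 --b--> S0

Answer: S0, S2, S0, S1, S2, S0, S2, S0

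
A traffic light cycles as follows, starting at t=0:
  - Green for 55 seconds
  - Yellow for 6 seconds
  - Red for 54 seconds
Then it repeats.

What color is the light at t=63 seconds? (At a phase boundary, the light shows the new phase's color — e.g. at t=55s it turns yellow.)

Answer: red

Derivation:
Cycle length = 55 + 6 + 54 = 115s
t = 63, phase_t = 63 mod 115 = 63
63 >= 61 → RED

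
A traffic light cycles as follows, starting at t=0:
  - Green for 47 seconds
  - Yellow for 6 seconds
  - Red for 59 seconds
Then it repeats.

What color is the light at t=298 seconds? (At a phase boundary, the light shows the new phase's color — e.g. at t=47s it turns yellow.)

Cycle length = 47 + 6 + 59 = 112s
t = 298, phase_t = 298 mod 112 = 74
74 >= 53 → RED

Answer: red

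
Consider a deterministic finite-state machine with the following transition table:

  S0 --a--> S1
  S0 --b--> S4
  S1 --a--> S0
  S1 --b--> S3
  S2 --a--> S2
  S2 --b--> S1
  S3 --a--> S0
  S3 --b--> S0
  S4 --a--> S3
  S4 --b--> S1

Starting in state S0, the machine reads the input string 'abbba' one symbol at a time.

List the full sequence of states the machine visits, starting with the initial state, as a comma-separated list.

Start: S0
  read 'a': S0 --a--> S1
  read 'b': S1 --b--> S3
  read 'b': S3 --b--> S0
  read 'b': S0 --b--> S4
  read 'a': S4 --a--> S3

Answer: S0, S1, S3, S0, S4, S3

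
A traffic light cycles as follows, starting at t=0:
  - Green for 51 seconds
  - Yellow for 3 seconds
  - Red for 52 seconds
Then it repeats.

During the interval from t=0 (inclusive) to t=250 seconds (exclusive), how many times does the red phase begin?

Cycle = 51+3+52 = 106s
red phase starts at t = k*106 + 54 for k=0,1,2,...
Need k*106+54 < 250 → k < 1.849
k ∈ {0, ..., 1} → 2 starts

Answer: 2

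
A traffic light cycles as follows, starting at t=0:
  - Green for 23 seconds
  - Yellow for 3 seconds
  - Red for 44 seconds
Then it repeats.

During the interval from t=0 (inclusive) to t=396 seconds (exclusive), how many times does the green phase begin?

Answer: 6

Derivation:
Cycle = 23+3+44 = 70s
green phase starts at t = k*70 + 0 for k=0,1,2,...
Need k*70+0 < 396 → k < 5.657
k ∈ {0, ..., 5} → 6 starts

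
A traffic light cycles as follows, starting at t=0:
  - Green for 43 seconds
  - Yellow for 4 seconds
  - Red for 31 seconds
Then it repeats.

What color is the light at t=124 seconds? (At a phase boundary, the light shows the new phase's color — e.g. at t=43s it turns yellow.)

Answer: yellow

Derivation:
Cycle length = 43 + 4 + 31 = 78s
t = 124, phase_t = 124 mod 78 = 46
43 <= 46 < 47 (yellow end) → YELLOW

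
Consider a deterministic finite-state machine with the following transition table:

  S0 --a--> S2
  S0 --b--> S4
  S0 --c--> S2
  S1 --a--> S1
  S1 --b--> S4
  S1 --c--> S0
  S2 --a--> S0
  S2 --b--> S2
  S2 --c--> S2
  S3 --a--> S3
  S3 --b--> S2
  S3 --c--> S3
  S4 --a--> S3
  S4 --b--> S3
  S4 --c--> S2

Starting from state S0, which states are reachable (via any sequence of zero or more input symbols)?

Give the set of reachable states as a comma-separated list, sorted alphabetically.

BFS from S0:
  visit S0: S0--a-->S2 (new), S0--b-->S4 (new), S0--c-->S2 (seen)
  visit S2: S2--a-->S0 (seen), S2--b-->S2 (seen), S2--c-->S2 (seen)
  visit S4: S4--a-->S3 (new), S4--b-->S3 (seen), S4--c-->S2 (seen)
  visit S3: S3--a-->S3 (seen), S3--b-->S2 (seen), S3--c-->S3 (seen)

Answer: S0, S2, S3, S4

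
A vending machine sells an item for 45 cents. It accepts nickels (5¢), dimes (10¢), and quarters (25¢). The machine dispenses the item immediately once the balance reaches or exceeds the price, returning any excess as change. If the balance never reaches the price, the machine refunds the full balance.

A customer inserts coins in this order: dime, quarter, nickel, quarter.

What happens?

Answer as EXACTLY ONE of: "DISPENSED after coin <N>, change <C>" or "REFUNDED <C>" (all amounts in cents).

Answer: DISPENSED after coin 4, change 20

Derivation:
Price: 45¢
Coin 1 (dime, 10¢): balance = 10¢
Coin 2 (quarter, 25¢): balance = 35¢
Coin 3 (nickel, 5¢): balance = 40¢
Coin 4 (quarter, 25¢): balance = 65¢
  → balance >= price → DISPENSE, change = 65 - 45 = 20¢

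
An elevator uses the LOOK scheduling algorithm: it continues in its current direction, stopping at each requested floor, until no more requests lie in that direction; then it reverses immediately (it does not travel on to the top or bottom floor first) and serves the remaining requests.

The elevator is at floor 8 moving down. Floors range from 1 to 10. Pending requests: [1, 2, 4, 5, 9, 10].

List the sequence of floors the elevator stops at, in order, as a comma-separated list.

Current: 8, moving DOWN
Serve below first (descending): [5, 4, 2, 1]
Then reverse, serve above (ascending): [9, 10]

Answer: 5, 4, 2, 1, 9, 10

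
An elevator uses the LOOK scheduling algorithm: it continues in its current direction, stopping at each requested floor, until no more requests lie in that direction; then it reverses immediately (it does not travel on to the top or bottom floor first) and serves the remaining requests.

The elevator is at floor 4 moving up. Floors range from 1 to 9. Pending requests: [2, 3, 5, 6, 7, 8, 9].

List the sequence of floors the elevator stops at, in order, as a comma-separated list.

Current: 4, moving UP
Serve above first (ascending): [5, 6, 7, 8, 9]
Then reverse, serve below (descending): [3, 2]

Answer: 5, 6, 7, 8, 9, 3, 2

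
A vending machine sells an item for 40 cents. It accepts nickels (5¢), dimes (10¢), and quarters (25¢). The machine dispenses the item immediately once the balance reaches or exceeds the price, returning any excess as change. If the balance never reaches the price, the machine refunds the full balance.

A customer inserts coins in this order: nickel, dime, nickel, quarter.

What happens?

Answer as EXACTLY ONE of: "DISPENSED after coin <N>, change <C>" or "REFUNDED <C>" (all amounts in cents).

Price: 40¢
Coin 1 (nickel, 5¢): balance = 5¢
Coin 2 (dime, 10¢): balance = 15¢
Coin 3 (nickel, 5¢): balance = 20¢
Coin 4 (quarter, 25¢): balance = 45¢
  → balance >= price → DISPENSE, change = 45 - 40 = 5¢

Answer: DISPENSED after coin 4, change 5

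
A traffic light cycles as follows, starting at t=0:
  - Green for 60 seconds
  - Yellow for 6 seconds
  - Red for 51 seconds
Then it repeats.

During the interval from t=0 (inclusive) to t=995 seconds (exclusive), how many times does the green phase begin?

Answer: 9

Derivation:
Cycle = 60+6+51 = 117s
green phase starts at t = k*117 + 0 for k=0,1,2,...
Need k*117+0 < 995 → k < 8.504
k ∈ {0, ..., 8} → 9 starts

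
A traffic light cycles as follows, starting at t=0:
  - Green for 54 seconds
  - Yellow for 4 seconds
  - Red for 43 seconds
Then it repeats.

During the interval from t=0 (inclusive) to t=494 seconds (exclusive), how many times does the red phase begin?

Cycle = 54+4+43 = 101s
red phase starts at t = k*101 + 58 for k=0,1,2,...
Need k*101+58 < 494 → k < 4.317
k ∈ {0, ..., 4} → 5 starts

Answer: 5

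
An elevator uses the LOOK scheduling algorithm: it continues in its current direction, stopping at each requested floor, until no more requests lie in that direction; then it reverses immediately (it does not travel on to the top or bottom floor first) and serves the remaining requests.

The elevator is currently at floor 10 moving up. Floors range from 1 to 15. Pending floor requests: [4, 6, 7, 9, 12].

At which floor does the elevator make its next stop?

Answer: 12

Derivation:
Current floor: 10, direction: up
Requests above: [12]
Requests below: [4, 6, 7, 9]
Moving up and requests lie above → nearest above is min([12]) = 12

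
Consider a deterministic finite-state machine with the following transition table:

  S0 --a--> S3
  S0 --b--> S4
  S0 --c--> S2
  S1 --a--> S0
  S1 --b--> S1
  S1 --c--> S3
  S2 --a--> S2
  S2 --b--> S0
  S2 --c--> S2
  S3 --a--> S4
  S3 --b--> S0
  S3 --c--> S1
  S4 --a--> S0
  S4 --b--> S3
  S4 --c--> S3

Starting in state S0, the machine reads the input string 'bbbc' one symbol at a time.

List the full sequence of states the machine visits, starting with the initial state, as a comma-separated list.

Start: S0
  read 'b': S0 --b--> S4
  read 'b': S4 --b--> S3
  read 'b': S3 --b--> S0
  read 'c': S0 --c--> S2

Answer: S0, S4, S3, S0, S2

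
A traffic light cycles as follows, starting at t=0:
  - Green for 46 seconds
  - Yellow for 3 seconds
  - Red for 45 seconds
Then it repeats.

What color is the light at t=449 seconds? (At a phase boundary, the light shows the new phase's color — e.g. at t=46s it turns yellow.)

Answer: red

Derivation:
Cycle length = 46 + 3 + 45 = 94s
t = 449, phase_t = 449 mod 94 = 73
73 >= 49 → RED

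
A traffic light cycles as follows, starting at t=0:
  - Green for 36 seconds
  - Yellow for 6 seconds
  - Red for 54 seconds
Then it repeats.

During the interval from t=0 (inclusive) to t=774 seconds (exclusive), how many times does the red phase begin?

Answer: 8

Derivation:
Cycle = 36+6+54 = 96s
red phase starts at t = k*96 + 42 for k=0,1,2,...
Need k*96+42 < 774 → k < 7.625
k ∈ {0, ..., 7} → 8 starts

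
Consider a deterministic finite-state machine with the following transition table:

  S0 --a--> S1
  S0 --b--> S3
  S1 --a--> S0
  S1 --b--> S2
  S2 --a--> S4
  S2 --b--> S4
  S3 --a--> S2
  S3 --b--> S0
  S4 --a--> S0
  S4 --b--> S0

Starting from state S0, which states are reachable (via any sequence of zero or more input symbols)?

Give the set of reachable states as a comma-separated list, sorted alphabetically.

BFS from S0:
  visit S0: S0--a-->S1 (new), S0--b-->S3 (new)
  visit S1: S1--a-->S0 (seen), S1--b-->S2 (new)
  visit S3: S3--a-->S2 (seen), S3--b-->S0 (seen)
  visit S2: S2--a-->S4 (new), S2--b-->S4 (seen)
  visit S4: S4--a-->S0 (seen), S4--b-->S0 (seen)

Answer: S0, S1, S2, S3, S4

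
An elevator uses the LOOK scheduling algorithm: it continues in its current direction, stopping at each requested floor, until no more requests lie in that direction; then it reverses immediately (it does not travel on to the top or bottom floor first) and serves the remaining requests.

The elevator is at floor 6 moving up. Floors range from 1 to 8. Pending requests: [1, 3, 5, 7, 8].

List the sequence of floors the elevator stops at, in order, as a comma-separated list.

Answer: 7, 8, 5, 3, 1

Derivation:
Current: 6, moving UP
Serve above first (ascending): [7, 8]
Then reverse, serve below (descending): [5, 3, 1]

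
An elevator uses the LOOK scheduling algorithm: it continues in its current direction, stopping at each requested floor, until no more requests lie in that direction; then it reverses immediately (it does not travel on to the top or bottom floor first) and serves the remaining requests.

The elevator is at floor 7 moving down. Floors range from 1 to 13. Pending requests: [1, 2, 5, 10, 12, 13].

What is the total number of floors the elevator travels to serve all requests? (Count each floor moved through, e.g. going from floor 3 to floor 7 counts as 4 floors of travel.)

Answer: 18

Derivation:
Start at floor 7 moving down, LOOK stop order: [5, 2, 1, 10, 12, 13]
  7 → 5: |5-7| = 2, total = 2
  5 → 2: |2-5| = 3, total = 5
  2 → 1: |1-2| = 1, total = 6
  1 → 10: |10-1| = 9, total = 15
  10 → 12: |12-10| = 2, total = 17
  12 → 13: |13-12| = 1, total = 18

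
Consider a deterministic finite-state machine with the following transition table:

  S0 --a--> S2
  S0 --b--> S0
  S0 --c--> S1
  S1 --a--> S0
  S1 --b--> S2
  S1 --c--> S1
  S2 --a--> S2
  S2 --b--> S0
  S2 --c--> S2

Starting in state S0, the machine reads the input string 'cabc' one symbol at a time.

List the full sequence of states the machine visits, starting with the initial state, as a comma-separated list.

Start: S0
  read 'c': S0 --c--> S1
  read 'a': S1 --a--> S0
  read 'b': S0 --b--> S0
  read 'c': S0 --c--> S1

Answer: S0, S1, S0, S0, S1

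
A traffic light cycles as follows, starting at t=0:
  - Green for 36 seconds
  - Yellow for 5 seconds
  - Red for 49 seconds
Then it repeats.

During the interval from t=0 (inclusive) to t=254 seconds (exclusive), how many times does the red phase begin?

Cycle = 36+5+49 = 90s
red phase starts at t = k*90 + 41 for k=0,1,2,...
Need k*90+41 < 254 → k < 2.367
k ∈ {0, ..., 2} → 3 starts

Answer: 3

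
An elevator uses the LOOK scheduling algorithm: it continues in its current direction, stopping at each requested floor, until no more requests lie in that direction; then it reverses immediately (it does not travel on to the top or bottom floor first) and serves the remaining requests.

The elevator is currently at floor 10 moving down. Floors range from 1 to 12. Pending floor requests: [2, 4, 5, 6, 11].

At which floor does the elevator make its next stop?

Current floor: 10, direction: down
Requests above: [11]
Requests below: [2, 4, 5, 6]
Moving down and requests lie below → nearest below is max([2, 4, 5, 6]) = 6

Answer: 6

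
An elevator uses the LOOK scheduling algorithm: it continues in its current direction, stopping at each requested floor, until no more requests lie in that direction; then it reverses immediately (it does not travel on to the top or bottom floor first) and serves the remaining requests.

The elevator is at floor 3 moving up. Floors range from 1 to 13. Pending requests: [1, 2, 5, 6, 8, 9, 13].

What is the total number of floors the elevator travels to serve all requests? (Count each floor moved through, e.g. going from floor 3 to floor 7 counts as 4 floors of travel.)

Start at floor 3 moving up, LOOK stop order: [5, 6, 8, 9, 13, 2, 1]
  3 → 5: |5-3| = 2, total = 2
  5 → 6: |6-5| = 1, total = 3
  6 → 8: |8-6| = 2, total = 5
  8 → 9: |9-8| = 1, total = 6
  9 → 13: |13-9| = 4, total = 10
  13 → 2: |2-13| = 11, total = 21
  2 → 1: |1-2| = 1, total = 22

Answer: 22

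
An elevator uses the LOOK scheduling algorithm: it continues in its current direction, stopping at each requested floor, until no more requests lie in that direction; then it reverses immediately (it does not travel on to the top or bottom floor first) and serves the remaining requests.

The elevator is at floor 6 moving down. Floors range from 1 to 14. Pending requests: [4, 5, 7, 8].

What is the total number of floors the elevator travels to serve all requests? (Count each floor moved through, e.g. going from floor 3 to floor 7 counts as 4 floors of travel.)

Start at floor 6 moving down, LOOK stop order: [5, 4, 7, 8]
  6 → 5: |5-6| = 1, total = 1
  5 → 4: |4-5| = 1, total = 2
  4 → 7: |7-4| = 3, total = 5
  7 → 8: |8-7| = 1, total = 6

Answer: 6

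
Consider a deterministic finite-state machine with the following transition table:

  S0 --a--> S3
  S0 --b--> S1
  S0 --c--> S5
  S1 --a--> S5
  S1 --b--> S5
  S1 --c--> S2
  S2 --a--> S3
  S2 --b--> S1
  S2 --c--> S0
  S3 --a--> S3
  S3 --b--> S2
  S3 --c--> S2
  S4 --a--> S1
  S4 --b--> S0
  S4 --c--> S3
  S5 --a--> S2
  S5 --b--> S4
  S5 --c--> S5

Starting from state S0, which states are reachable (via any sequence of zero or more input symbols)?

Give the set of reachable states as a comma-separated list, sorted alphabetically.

BFS from S0:
  visit S0: S0--a-->S3 (new), S0--b-->S1 (new), S0--c-->S5 (new)
  visit S3: S3--a-->S3 (seen), S3--b-->S2 (new), S3--c-->S2 (seen)
  visit S1: S1--a-->S5 (seen), S1--b-->S5 (seen), S1--c-->S2 (seen)
  visit S5: S5--a-->S2 (seen), S5--b-->S4 (new), S5--c-->S5 (seen)
  visit S2: S2--a-->S3 (seen), S2--b-->S1 (seen), S2--c-->S0 (seen)
  visit S4: S4--a-->S1 (seen), S4--b-->S0 (seen), S4--c-->S3 (seen)

Answer: S0, S1, S2, S3, S4, S5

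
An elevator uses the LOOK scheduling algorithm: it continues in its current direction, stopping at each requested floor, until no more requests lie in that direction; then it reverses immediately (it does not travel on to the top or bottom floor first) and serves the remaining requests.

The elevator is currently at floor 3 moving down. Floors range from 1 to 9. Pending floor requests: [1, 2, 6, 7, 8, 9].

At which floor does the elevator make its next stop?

Answer: 2

Derivation:
Current floor: 3, direction: down
Requests above: [6, 7, 8, 9]
Requests below: [1, 2]
Moving down and requests lie below → nearest below is max([1, 2]) = 2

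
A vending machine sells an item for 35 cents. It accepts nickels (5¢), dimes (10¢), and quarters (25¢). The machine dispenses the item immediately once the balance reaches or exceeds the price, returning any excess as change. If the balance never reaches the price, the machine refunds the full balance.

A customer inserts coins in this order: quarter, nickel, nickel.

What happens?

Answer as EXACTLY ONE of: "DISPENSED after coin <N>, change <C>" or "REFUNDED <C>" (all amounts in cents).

Answer: DISPENSED after coin 3, change 0

Derivation:
Price: 35¢
Coin 1 (quarter, 25¢): balance = 25¢
Coin 2 (nickel, 5¢): balance = 30¢
Coin 3 (nickel, 5¢): balance = 35¢
  → balance >= price → DISPENSE, change = 35 - 35 = 0¢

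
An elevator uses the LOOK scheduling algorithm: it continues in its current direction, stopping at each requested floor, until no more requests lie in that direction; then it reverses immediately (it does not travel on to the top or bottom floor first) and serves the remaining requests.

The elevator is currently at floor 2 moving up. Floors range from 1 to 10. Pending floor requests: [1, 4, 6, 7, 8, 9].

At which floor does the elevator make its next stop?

Current floor: 2, direction: up
Requests above: [4, 6, 7, 8, 9]
Requests below: [1]
Moving up and requests lie above → nearest above is min([4, 6, 7, 8, 9]) = 4

Answer: 4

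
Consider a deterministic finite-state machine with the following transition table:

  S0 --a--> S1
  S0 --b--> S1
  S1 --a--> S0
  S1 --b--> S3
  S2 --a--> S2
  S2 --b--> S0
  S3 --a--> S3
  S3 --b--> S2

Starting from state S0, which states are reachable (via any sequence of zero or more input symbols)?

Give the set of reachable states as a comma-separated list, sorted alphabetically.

BFS from S0:
  visit S0: S0--a-->S1 (new), S0--b-->S1 (seen)
  visit S1: S1--a-->S0 (seen), S1--b-->S3 (new)
  visit S3: S3--a-->S3 (seen), S3--b-->S2 (new)
  visit S2: S2--a-->S2 (seen), S2--b-->S0 (seen)

Answer: S0, S1, S2, S3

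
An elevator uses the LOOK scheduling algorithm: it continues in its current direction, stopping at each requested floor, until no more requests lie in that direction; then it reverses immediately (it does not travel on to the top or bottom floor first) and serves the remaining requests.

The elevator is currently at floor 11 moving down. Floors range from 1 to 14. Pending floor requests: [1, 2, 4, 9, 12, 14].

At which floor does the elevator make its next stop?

Answer: 9

Derivation:
Current floor: 11, direction: down
Requests above: [12, 14]
Requests below: [1, 2, 4, 9]
Moving down and requests lie below → nearest below is max([1, 2, 4, 9]) = 9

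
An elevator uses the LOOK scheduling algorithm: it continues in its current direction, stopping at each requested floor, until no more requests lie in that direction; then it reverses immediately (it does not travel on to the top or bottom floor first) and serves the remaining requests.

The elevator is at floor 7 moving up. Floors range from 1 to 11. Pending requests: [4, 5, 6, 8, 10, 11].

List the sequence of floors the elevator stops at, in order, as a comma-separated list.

Current: 7, moving UP
Serve above first (ascending): [8, 10, 11]
Then reverse, serve below (descending): [6, 5, 4]

Answer: 8, 10, 11, 6, 5, 4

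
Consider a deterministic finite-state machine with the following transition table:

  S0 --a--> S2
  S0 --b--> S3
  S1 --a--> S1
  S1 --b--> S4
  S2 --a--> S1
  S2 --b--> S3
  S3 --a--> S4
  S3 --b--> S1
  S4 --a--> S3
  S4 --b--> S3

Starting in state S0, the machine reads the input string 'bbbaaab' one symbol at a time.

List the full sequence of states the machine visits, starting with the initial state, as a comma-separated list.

Answer: S0, S3, S1, S4, S3, S4, S3, S1

Derivation:
Start: S0
  read 'b': S0 --b--> S3
  read 'b': S3 --b--> S1
  read 'b': S1 --b--> S4
  read 'a': S4 --a--> S3
  read 'a': S3 --a--> S4
  read 'a': S4 --a--> S3
  read 'b': S3 --b--> S1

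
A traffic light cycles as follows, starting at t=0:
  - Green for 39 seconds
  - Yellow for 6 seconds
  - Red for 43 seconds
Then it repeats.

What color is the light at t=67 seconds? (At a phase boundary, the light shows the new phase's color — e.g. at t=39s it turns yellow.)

Cycle length = 39 + 6 + 43 = 88s
t = 67, phase_t = 67 mod 88 = 67
67 >= 45 → RED

Answer: red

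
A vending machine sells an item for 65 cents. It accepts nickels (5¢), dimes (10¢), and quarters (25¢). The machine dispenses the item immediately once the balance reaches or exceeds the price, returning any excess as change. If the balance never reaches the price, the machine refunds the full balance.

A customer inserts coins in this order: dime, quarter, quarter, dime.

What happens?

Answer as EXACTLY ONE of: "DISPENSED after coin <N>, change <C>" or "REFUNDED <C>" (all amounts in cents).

Price: 65¢
Coin 1 (dime, 10¢): balance = 10¢
Coin 2 (quarter, 25¢): balance = 35¢
Coin 3 (quarter, 25¢): balance = 60¢
Coin 4 (dime, 10¢): balance = 70¢
  → balance >= price → DISPENSE, change = 70 - 65 = 5¢

Answer: DISPENSED after coin 4, change 5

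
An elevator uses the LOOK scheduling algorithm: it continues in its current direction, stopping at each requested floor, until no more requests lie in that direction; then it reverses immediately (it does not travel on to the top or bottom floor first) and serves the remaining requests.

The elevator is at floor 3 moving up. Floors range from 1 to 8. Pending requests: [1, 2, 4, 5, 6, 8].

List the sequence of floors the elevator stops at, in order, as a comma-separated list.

Current: 3, moving UP
Serve above first (ascending): [4, 5, 6, 8]
Then reverse, serve below (descending): [2, 1]

Answer: 4, 5, 6, 8, 2, 1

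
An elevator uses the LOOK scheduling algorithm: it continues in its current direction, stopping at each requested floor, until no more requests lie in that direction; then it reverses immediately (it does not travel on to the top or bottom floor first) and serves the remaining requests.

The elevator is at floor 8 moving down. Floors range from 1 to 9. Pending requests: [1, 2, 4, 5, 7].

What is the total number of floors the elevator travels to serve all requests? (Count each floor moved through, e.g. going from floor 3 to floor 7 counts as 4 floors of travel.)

Start at floor 8 moving down, LOOK stop order: [7, 5, 4, 2, 1]
  8 → 7: |7-8| = 1, total = 1
  7 → 5: |5-7| = 2, total = 3
  5 → 4: |4-5| = 1, total = 4
  4 → 2: |2-4| = 2, total = 6
  2 → 1: |1-2| = 1, total = 7

Answer: 7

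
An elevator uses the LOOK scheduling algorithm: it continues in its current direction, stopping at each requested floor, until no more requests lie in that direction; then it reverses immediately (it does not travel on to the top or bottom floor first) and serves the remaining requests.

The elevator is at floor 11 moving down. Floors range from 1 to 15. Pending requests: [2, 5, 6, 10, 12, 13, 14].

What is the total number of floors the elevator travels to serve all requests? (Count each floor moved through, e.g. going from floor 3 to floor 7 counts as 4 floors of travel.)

Answer: 21

Derivation:
Start at floor 11 moving down, LOOK stop order: [10, 6, 5, 2, 12, 13, 14]
  11 → 10: |10-11| = 1, total = 1
  10 → 6: |6-10| = 4, total = 5
  6 → 5: |5-6| = 1, total = 6
  5 → 2: |2-5| = 3, total = 9
  2 → 12: |12-2| = 10, total = 19
  12 → 13: |13-12| = 1, total = 20
  13 → 14: |14-13| = 1, total = 21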